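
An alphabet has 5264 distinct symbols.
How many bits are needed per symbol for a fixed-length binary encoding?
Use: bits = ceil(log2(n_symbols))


log2(5264) = 12.3619
Bracket: 2^12 = 4096 < 5264 <= 2^13 = 8192
So ceil(log2(5264)) = 13

bits = ceil(log2(5264)) = ceil(12.3619) = 13 bits


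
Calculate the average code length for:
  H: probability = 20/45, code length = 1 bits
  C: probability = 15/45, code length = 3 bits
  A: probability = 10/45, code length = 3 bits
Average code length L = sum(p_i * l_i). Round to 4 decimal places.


Weighted contributions p_i * l_i:
  H: (20/45) * 1 = 20/45
  C: (15/45) * 3 = 45/45
  A: (10/45) * 3 = 30/45
Sum = (20 + 45 + 30)/45 = 95/45

L = 95/45 = 2.1111 bits/symbol


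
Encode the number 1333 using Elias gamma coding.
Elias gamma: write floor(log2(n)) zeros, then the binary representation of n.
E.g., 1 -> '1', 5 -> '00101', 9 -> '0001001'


num_bits = floor(log2(1333)) + 1 = 11
leading_zeros = num_bits - 1 = 10
binary(1333) = 10100110101

Elias gamma(1333) = '0000000000' + '10100110101' = 000000000010100110101 (21 bits)


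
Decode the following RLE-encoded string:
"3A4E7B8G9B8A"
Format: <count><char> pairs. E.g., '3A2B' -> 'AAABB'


Expanding each <count><char> pair:
  3A -> 'AAA'
  4E -> 'EEEE'
  7B -> 'BBBBBBB'
  8G -> 'GGGGGGGG'
  9B -> 'BBBBBBBBB'
  8A -> 'AAAAAAAA'

Decoded = AAAEEEEBBBBBBBGGGGGGGGBBBBBBBBBAAAAAAAA


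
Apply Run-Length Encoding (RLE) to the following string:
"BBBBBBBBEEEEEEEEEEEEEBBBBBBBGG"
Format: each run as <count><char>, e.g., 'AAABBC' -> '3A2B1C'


Scanning runs left to right:
  i=0: run of 'B' x 8 -> '8B'
  i=8: run of 'E' x 13 -> '13E'
  i=21: run of 'B' x 7 -> '7B'
  i=28: run of 'G' x 2 -> '2G'

RLE = 8B13E7B2G


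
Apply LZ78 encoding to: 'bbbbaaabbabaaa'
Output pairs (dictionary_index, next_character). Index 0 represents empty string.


LZ78 encoding steps:
Dictionary: {0: ''}
Step 1: w='' (idx 0), next='b' -> output (0, 'b'), add 'b' as idx 1
Step 2: w='b' (idx 1), next='b' -> output (1, 'b'), add 'bb' as idx 2
Step 3: w='b' (idx 1), next='a' -> output (1, 'a'), add 'ba' as idx 3
Step 4: w='' (idx 0), next='a' -> output (0, 'a'), add 'a' as idx 4
Step 5: w='a' (idx 4), next='b' -> output (4, 'b'), add 'ab' as idx 5
Step 6: w='ba' (idx 3), next='b' -> output (3, 'b'), add 'bab' as idx 6
Step 7: w='a' (idx 4), next='a' -> output (4, 'a'), add 'aa' as idx 7
Step 8: w='a' (idx 4), end of input -> output (4, '')


Encoded: [(0, 'b'), (1, 'b'), (1, 'a'), (0, 'a'), (4, 'b'), (3, 'b'), (4, 'a'), (4, '')]


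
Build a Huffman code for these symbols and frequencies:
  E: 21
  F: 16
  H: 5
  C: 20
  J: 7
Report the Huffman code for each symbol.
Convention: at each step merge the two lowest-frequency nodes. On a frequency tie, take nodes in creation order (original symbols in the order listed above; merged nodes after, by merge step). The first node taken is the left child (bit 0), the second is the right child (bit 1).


Huffman tree construction:
Step 1: Merge H(5) + J(7) = 12
Step 2: Merge (H+J)(12) + F(16) = 28
Step 3: Merge C(20) + E(21) = 41
Step 4: Merge ((H+J)+F)(28) + (C+E)(41) = 69
Read each symbol's code off the tree from the root (left child = 0, right child = 1).

Codes:
  E: 11 (length 2)
  F: 01 (length 2)
  H: 000 (length 3)
  C: 10 (length 2)
  J: 001 (length 3)
Average code length: 150/69 = 2.1739 bits/symbol


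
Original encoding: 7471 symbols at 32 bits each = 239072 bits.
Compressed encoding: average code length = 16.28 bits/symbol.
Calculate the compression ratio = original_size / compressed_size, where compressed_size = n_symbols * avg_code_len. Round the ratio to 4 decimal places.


original_size = n_symbols * orig_bits = 7471 * 32 = 239072 bits
compressed_size = n_symbols * avg_code_len = 7471 * 16.28 = 121627.88 bits
ratio = original_size / compressed_size = 239072 / 121627.88 = 1.9656

Compression ratio = 1.9656


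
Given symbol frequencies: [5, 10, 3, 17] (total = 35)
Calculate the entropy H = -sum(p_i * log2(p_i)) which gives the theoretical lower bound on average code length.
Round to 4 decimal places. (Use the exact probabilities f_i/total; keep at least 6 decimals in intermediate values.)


Per-symbol terms -p_i * log2(p_i) with p_i = f_i/35:
  p = 5/35 = 0.142857: log2(p) = -2.807355, -p*log2(p) = 0.401051
  p = 10/35 = 0.285714: log2(p) = -1.807355, -p*log2(p) = 0.516387
  p = 3/35 = 0.085714: log2(p) = -3.544321, -p*log2(p) = 0.303799
  p = 17/35 = 0.485714: log2(p) = -1.041820, -p*log2(p) = 0.506027
H = 0.401051 + 0.516387 + 0.303799 + 0.506027 = 1.727264

H = 1.7273 bits/symbol


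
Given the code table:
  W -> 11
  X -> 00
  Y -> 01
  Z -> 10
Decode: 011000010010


Decoding:
01 -> Y
10 -> Z
00 -> X
01 -> Y
00 -> X
10 -> Z


Result: YZXYXZ


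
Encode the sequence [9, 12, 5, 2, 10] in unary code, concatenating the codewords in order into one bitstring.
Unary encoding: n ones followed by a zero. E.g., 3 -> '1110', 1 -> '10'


Encode each number as n ones followed by a terminating 0:
  9 -> 1111111110 (10 bits)
  12 -> 1111111111110 (13 bits)
  5 -> 111110 (6 bits)
  2 -> 110 (3 bits)
  10 -> 11111111110 (11 bits)
Total length = 10 + 13 + 6 + 3 + 11 = 43 bits.

Unary([9, 12, 5, 2, 10]) = 1111111110111111111111011111011011111111110 (43 bits)


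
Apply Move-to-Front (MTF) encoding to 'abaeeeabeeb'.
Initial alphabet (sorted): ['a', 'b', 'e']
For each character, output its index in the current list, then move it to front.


MTF encoding:
'a': index 0 in ['a', 'b', 'e'] -> ['a', 'b', 'e']
'b': index 1 in ['a', 'b', 'e'] -> ['b', 'a', 'e']
'a': index 1 in ['b', 'a', 'e'] -> ['a', 'b', 'e']
'e': index 2 in ['a', 'b', 'e'] -> ['e', 'a', 'b']
'e': index 0 in ['e', 'a', 'b'] -> ['e', 'a', 'b']
'e': index 0 in ['e', 'a', 'b'] -> ['e', 'a', 'b']
'a': index 1 in ['e', 'a', 'b'] -> ['a', 'e', 'b']
'b': index 2 in ['a', 'e', 'b'] -> ['b', 'a', 'e']
'e': index 2 in ['b', 'a', 'e'] -> ['e', 'b', 'a']
'e': index 0 in ['e', 'b', 'a'] -> ['e', 'b', 'a']
'b': index 1 in ['e', 'b', 'a'] -> ['b', 'e', 'a']


Output: [0, 1, 1, 2, 0, 0, 1, 2, 2, 0, 1]


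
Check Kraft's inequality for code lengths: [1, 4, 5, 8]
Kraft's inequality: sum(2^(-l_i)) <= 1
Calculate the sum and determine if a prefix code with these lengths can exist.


Sum = 2^(-1) + 2^(-4) + 2^(-5) + 2^(-8)
    = 0.5 + 0.0625 + 0.03125 + 0.00390625
    = 153/256 = 0.59765625
Since 0.59765625 <= 1, Kraft's inequality IS satisfied.
A prefix code with these lengths CAN exist.

Kraft sum = 0.59765625. Satisfied.


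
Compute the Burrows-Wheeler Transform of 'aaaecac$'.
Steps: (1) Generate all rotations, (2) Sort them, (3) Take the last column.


Rotations (sorted):
  0: $aaaecac -> last char: c
  1: aaaecac$ -> last char: $
  2: aaecac$a -> last char: a
  3: ac$aaaec -> last char: c
  4: aecac$aa -> last char: a
  5: c$aaaeca -> last char: a
  6: cac$aaae -> last char: e
  7: ecac$aaa -> last char: a


BWT = c$acaaea


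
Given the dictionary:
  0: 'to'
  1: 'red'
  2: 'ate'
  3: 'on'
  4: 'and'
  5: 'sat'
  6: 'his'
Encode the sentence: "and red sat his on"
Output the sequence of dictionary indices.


Look up each word in the dictionary:
  'and' -> 4
  'red' -> 1
  'sat' -> 5
  'his' -> 6
  'on' -> 3

Encoded: [4, 1, 5, 6, 3]


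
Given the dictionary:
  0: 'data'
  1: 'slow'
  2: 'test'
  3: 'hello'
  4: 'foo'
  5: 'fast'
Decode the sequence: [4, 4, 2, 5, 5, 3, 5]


Look up each index in the dictionary:
  4 -> 'foo'
  4 -> 'foo'
  2 -> 'test'
  5 -> 'fast'
  5 -> 'fast'
  3 -> 'hello'
  5 -> 'fast'

Decoded: "foo foo test fast fast hello fast"


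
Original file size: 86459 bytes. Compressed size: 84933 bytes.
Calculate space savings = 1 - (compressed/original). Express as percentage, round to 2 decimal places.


ratio = compressed/original = 84933/86459 = 0.98235
savings = 1 - ratio = 1 - 0.98235 = 0.01765
as a percentage: 0.01765 * 100 = 1.76%

Space savings = 1 - 84933/86459 = 1.76%


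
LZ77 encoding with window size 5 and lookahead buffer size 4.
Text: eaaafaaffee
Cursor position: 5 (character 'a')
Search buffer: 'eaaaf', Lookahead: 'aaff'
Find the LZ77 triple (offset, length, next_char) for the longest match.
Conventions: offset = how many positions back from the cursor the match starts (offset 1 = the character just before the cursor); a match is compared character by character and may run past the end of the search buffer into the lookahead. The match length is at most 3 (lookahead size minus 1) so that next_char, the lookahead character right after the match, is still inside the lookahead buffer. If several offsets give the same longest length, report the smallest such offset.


Try each offset into the search buffer:
  offset=1 (pos 4, char 'f'): match length 0
  offset=2 (pos 3, char 'a'): match length 1
  offset=3 (pos 2, char 'a'): match length 3
  offset=4 (pos 1, char 'a'): match length 2
  offset=5 (pos 0, char 'e'): match length 0
Longest match has length 3 at offset 3.
next_char = character at position 5 + 3 = 8 -> 'f'

Best match: offset=3, length=3 (matching 'aaf' starting at position 2)
LZ77 triple: (3, 3, 'f')


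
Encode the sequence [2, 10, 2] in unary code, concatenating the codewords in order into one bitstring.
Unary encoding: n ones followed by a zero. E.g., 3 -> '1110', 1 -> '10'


Encode each number as n ones followed by a terminating 0:
  2 -> 110 (3 bits)
  10 -> 11111111110 (11 bits)
  2 -> 110 (3 bits)
Total length = 3 + 11 + 3 = 17 bits.

Unary([2, 10, 2]) = 11011111111110110 (17 bits)


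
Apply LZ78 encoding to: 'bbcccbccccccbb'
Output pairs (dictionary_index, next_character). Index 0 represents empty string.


LZ78 encoding steps:
Dictionary: {0: ''}
Step 1: w='' (idx 0), next='b' -> output (0, 'b'), add 'b' as idx 1
Step 2: w='b' (idx 1), next='c' -> output (1, 'c'), add 'bc' as idx 2
Step 3: w='' (idx 0), next='c' -> output (0, 'c'), add 'c' as idx 3
Step 4: w='c' (idx 3), next='b' -> output (3, 'b'), add 'cb' as idx 4
Step 5: w='c' (idx 3), next='c' -> output (3, 'c'), add 'cc' as idx 5
Step 6: w='cc' (idx 5), next='c' -> output (5, 'c'), add 'ccc' as idx 6
Step 7: w='cb' (idx 4), next='b' -> output (4, 'b'), add 'cbb' as idx 7


Encoded: [(0, 'b'), (1, 'c'), (0, 'c'), (3, 'b'), (3, 'c'), (5, 'c'), (4, 'b')]


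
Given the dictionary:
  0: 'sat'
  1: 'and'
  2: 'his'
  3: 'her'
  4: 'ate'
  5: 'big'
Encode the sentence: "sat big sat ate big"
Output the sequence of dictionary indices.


Look up each word in the dictionary:
  'sat' -> 0
  'big' -> 5
  'sat' -> 0
  'ate' -> 4
  'big' -> 5

Encoded: [0, 5, 0, 4, 5]


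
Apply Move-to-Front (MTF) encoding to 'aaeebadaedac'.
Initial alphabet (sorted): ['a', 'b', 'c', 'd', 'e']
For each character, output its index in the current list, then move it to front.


MTF encoding:
'a': index 0 in ['a', 'b', 'c', 'd', 'e'] -> ['a', 'b', 'c', 'd', 'e']
'a': index 0 in ['a', 'b', 'c', 'd', 'e'] -> ['a', 'b', 'c', 'd', 'e']
'e': index 4 in ['a', 'b', 'c', 'd', 'e'] -> ['e', 'a', 'b', 'c', 'd']
'e': index 0 in ['e', 'a', 'b', 'c', 'd'] -> ['e', 'a', 'b', 'c', 'd']
'b': index 2 in ['e', 'a', 'b', 'c', 'd'] -> ['b', 'e', 'a', 'c', 'd']
'a': index 2 in ['b', 'e', 'a', 'c', 'd'] -> ['a', 'b', 'e', 'c', 'd']
'd': index 4 in ['a', 'b', 'e', 'c', 'd'] -> ['d', 'a', 'b', 'e', 'c']
'a': index 1 in ['d', 'a', 'b', 'e', 'c'] -> ['a', 'd', 'b', 'e', 'c']
'e': index 3 in ['a', 'd', 'b', 'e', 'c'] -> ['e', 'a', 'd', 'b', 'c']
'd': index 2 in ['e', 'a', 'd', 'b', 'c'] -> ['d', 'e', 'a', 'b', 'c']
'a': index 2 in ['d', 'e', 'a', 'b', 'c'] -> ['a', 'd', 'e', 'b', 'c']
'c': index 4 in ['a', 'd', 'e', 'b', 'c'] -> ['c', 'a', 'd', 'e', 'b']


Output: [0, 0, 4, 0, 2, 2, 4, 1, 3, 2, 2, 4]


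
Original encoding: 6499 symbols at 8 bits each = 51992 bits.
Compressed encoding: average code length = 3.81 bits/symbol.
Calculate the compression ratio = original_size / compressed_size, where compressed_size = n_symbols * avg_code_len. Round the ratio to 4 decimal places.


original_size = n_symbols * orig_bits = 6499 * 8 = 51992 bits
compressed_size = n_symbols * avg_code_len = 6499 * 3.81 = 24761.19 bits
ratio = original_size / compressed_size = 51992 / 24761.19 = 2.0997

Compression ratio = 2.0997


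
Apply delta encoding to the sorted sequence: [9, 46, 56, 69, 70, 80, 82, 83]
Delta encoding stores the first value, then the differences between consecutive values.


First value: 9
Deltas:
  46 - 9 = 37
  56 - 46 = 10
  69 - 56 = 13
  70 - 69 = 1
  80 - 70 = 10
  82 - 80 = 2
  83 - 82 = 1


Delta encoded: [9, 37, 10, 13, 1, 10, 2, 1]


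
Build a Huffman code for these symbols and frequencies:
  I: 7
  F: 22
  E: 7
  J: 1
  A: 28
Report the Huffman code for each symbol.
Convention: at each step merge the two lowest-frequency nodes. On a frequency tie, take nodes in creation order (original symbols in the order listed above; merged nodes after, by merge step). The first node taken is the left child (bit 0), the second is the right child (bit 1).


Huffman tree construction:
Step 1: Merge J(1) + I(7) = 8
Step 2: Merge E(7) + (J+I)(8) = 15
Step 3: Merge (E+(J+I))(15) + F(22) = 37
Step 4: Merge A(28) + ((E+(J+I))+F)(37) = 65
Read each symbol's code off the tree from the root (left child = 0, right child = 1).

Codes:
  I: 1011 (length 4)
  F: 11 (length 2)
  E: 100 (length 3)
  J: 1010 (length 4)
  A: 0 (length 1)
Average code length: 125/65 = 1.9231 bits/symbol


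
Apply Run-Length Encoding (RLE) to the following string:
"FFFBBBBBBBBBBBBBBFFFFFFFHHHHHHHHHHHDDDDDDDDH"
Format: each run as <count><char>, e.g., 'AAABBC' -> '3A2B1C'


Scanning runs left to right:
  i=0: run of 'F' x 3 -> '3F'
  i=3: run of 'B' x 14 -> '14B'
  i=17: run of 'F' x 7 -> '7F'
  i=24: run of 'H' x 11 -> '11H'
  i=35: run of 'D' x 8 -> '8D'
  i=43: run of 'H' x 1 -> '1H'

RLE = 3F14B7F11H8D1H


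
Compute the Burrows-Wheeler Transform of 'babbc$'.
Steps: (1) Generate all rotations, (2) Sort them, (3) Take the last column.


Rotations (sorted):
  0: $babbc -> last char: c
  1: abbc$b -> last char: b
  2: babbc$ -> last char: $
  3: bbc$ba -> last char: a
  4: bc$bab -> last char: b
  5: c$babb -> last char: b


BWT = cb$abb


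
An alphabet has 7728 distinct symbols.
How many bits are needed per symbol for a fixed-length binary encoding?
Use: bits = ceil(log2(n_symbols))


log2(7728) = 12.9159
Bracket: 2^12 = 4096 < 7728 <= 2^13 = 8192
So ceil(log2(7728)) = 13

bits = ceil(log2(7728)) = ceil(12.9159) = 13 bits


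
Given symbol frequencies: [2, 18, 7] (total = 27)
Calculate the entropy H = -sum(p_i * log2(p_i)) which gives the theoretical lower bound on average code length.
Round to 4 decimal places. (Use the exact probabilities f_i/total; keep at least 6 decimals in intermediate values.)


Per-symbol terms -p_i * log2(p_i) with p_i = f_i/27:
  p = 2/27 = 0.074074: log2(p) = -3.754888, -p*log2(p) = 0.278140
  p = 18/27 = 0.666667: log2(p) = -0.584963, -p*log2(p) = 0.389975
  p = 7/27 = 0.259259: log2(p) = -1.947533, -p*log2(p) = 0.504916
H = 0.278140 + 0.389975 + 0.504916 = 1.173031

H = 1.173 bits/symbol


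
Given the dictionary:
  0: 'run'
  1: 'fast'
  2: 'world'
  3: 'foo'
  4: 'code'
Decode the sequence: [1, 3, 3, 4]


Look up each index in the dictionary:
  1 -> 'fast'
  3 -> 'foo'
  3 -> 'foo'
  4 -> 'code'

Decoded: "fast foo foo code"


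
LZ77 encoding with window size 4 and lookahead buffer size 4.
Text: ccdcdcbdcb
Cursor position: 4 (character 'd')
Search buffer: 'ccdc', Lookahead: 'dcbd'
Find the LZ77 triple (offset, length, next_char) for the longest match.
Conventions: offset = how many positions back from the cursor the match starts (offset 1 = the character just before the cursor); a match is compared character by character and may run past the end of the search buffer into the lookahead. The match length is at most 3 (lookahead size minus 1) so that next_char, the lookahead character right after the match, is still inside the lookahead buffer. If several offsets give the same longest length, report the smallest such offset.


Try each offset into the search buffer:
  offset=1 (pos 3, char 'c'): match length 0
  offset=2 (pos 2, char 'd'): match length 2
  offset=3 (pos 1, char 'c'): match length 0
  offset=4 (pos 0, char 'c'): match length 0
Longest match has length 2 at offset 2.
next_char = character at position 4 + 2 = 6 -> 'b'

Best match: offset=2, length=2 (matching 'dc' starting at position 2)
LZ77 triple: (2, 2, 'b')


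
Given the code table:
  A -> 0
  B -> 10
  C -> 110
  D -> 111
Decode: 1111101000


Decoding:
111 -> D
110 -> C
10 -> B
0 -> A
0 -> A


Result: DCBAA


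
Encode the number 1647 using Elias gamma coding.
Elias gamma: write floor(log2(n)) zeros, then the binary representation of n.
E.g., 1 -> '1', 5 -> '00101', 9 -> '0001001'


num_bits = floor(log2(1647)) + 1 = 11
leading_zeros = num_bits - 1 = 10
binary(1647) = 11001101111

Elias gamma(1647) = '0000000000' + '11001101111' = 000000000011001101111 (21 bits)


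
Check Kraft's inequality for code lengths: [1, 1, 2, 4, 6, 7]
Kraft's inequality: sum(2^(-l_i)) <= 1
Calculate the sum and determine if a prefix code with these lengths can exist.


Sum = 2^(-1) + 2^(-1) + 2^(-2) + 2^(-4) + 2^(-6) + 2^(-7)
    = 0.5 + 0.5 + 0.25 + 0.0625 + 0.015625 + 0.0078125
    = 171/128 = 1.3359375
Since 1.3359375 > 1, Kraft's inequality is NOT satisfied.
A prefix code with these lengths CANNOT exist.

Kraft sum = 1.3359375. Not satisfied.


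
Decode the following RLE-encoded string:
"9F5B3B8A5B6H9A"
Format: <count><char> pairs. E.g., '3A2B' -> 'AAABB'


Expanding each <count><char> pair:
  9F -> 'FFFFFFFFF'
  5B -> 'BBBBB'
  3B -> 'BBB'
  8A -> 'AAAAAAAA'
  5B -> 'BBBBB'
  6H -> 'HHHHHH'
  9A -> 'AAAAAAAAA'

Decoded = FFFFFFFFFBBBBBBBBAAAAAAAABBBBBHHHHHHAAAAAAAAA


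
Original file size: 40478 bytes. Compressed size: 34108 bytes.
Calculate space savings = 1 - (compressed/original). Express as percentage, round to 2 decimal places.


ratio = compressed/original = 34108/40478 = 0.842631
savings = 1 - ratio = 1 - 0.842631 = 0.157369
as a percentage: 0.157369 * 100 = 15.74%

Space savings = 1 - 34108/40478 = 15.74%


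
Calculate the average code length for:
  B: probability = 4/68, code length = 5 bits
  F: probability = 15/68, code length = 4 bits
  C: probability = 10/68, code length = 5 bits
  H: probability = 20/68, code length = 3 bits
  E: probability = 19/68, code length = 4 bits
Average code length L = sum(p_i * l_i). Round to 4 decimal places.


Weighted contributions p_i * l_i:
  B: (4/68) * 5 = 20/68
  F: (15/68) * 4 = 60/68
  C: (10/68) * 5 = 50/68
  H: (20/68) * 3 = 60/68
  E: (19/68) * 4 = 76/68
Sum = (20 + 60 + 50 + 60 + 76)/68 = 266/68

L = 266/68 = 3.9118 bits/symbol


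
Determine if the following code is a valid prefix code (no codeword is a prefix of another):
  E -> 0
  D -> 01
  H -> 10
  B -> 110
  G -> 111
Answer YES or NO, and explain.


Checking each pair (does one codeword prefix another?):
  E='0' vs D='01': prefix -- VIOLATION

NO -- this is NOT a valid prefix code. E (0) is a prefix of D (01).


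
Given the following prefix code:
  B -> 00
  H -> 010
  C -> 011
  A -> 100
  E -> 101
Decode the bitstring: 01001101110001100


Decoding step by step:
Bits 010 -> H
Bits 011 -> C
Bits 011 -> C
Bits 100 -> A
Bits 011 -> C
Bits 00 -> B


Decoded message: HCCACB


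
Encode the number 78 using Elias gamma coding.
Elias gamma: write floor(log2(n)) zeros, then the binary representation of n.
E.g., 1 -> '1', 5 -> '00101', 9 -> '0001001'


num_bits = floor(log2(78)) + 1 = 7
leading_zeros = num_bits - 1 = 6
binary(78) = 1001110

Elias gamma(78) = '000000' + '1001110' = 0000001001110 (13 bits)


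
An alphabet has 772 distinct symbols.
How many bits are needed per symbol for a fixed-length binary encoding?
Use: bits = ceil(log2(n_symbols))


log2(772) = 9.5925
Bracket: 2^9 = 512 < 772 <= 2^10 = 1024
So ceil(log2(772)) = 10

bits = ceil(log2(772)) = ceil(9.5925) = 10 bits


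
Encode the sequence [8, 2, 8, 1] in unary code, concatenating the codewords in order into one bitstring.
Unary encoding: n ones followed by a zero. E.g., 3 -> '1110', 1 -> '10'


Encode each number as n ones followed by a terminating 0:
  8 -> 111111110 (9 bits)
  2 -> 110 (3 bits)
  8 -> 111111110 (9 bits)
  1 -> 10 (2 bits)
Total length = 9 + 3 + 9 + 2 = 23 bits.

Unary([8, 2, 8, 1]) = 11111111011011111111010 (23 bits)


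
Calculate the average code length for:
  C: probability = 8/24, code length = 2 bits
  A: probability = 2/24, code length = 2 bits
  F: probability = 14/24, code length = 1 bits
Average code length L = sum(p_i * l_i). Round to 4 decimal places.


Weighted contributions p_i * l_i:
  C: (8/24) * 2 = 16/24
  A: (2/24) * 2 = 4/24
  F: (14/24) * 1 = 14/24
Sum = (16 + 4 + 14)/24 = 34/24

L = 34/24 = 1.4167 bits/symbol


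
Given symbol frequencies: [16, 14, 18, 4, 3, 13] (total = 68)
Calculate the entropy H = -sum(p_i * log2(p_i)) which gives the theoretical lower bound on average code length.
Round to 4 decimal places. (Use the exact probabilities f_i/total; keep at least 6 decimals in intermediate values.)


Per-symbol terms -p_i * log2(p_i) with p_i = f_i/68:
  p = 16/68 = 0.235294: log2(p) = -2.087463, -p*log2(p) = 0.491168
  p = 14/68 = 0.205882: log2(p) = -2.280108, -p*log2(p) = 0.469434
  p = 18/68 = 0.264706: log2(p) = -1.917538, -p*log2(p) = 0.507584
  p = 4/68 = 0.058824: log2(p) = -4.087463, -p*log2(p) = 0.240439
  p = 3/68 = 0.044118: log2(p) = -4.502500, -p*log2(p) = 0.198640
  p = 13/68 = 0.191176: log2(p) = -2.387023, -p*log2(p) = 0.456343
H = 0.491168 + 0.469434 + 0.507584 + 0.240439 + 0.198640 + 0.456343 = 2.363608

H = 2.3636 bits/symbol


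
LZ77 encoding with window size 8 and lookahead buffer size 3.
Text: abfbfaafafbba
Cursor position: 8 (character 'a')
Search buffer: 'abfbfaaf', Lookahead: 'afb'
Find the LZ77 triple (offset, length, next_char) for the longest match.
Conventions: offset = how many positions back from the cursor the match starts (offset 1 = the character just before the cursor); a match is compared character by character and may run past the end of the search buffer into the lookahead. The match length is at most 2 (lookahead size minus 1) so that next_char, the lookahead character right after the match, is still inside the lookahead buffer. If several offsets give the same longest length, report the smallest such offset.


Try each offset into the search buffer:
  offset=1 (pos 7, char 'f'): match length 0
  offset=2 (pos 6, char 'a'): match length 2
  offset=3 (pos 5, char 'a'): match length 1
  offset=4 (pos 4, char 'f'): match length 0
  offset=5 (pos 3, char 'b'): match length 0
  offset=6 (pos 2, char 'f'): match length 0
  offset=7 (pos 1, char 'b'): match length 0
  offset=8 (pos 0, char 'a'): match length 1
Longest match has length 2 at offset 2.
next_char = character at position 8 + 2 = 10 -> 'b'

Best match: offset=2, length=2 (matching 'af' starting at position 6)
LZ77 triple: (2, 2, 'b')


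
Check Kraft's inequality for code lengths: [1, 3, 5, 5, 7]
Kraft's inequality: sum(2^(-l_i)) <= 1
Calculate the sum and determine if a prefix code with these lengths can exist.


Sum = 2^(-1) + 2^(-3) + 2^(-5) + 2^(-5) + 2^(-7)
    = 0.5 + 0.125 + 0.03125 + 0.03125 + 0.0078125
    = 89/128 = 0.6953125
Since 0.6953125 <= 1, Kraft's inequality IS satisfied.
A prefix code with these lengths CAN exist.

Kraft sum = 0.6953125. Satisfied.


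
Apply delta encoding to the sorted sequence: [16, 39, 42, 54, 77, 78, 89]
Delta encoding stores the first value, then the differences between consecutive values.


First value: 16
Deltas:
  39 - 16 = 23
  42 - 39 = 3
  54 - 42 = 12
  77 - 54 = 23
  78 - 77 = 1
  89 - 78 = 11


Delta encoded: [16, 23, 3, 12, 23, 1, 11]


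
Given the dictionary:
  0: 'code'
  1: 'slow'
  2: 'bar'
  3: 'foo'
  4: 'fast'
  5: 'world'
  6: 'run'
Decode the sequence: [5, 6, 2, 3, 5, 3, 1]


Look up each index in the dictionary:
  5 -> 'world'
  6 -> 'run'
  2 -> 'bar'
  3 -> 'foo'
  5 -> 'world'
  3 -> 'foo'
  1 -> 'slow'

Decoded: "world run bar foo world foo slow"


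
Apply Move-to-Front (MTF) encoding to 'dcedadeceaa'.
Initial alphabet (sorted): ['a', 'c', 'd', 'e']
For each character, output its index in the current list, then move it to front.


MTF encoding:
'd': index 2 in ['a', 'c', 'd', 'e'] -> ['d', 'a', 'c', 'e']
'c': index 2 in ['d', 'a', 'c', 'e'] -> ['c', 'd', 'a', 'e']
'e': index 3 in ['c', 'd', 'a', 'e'] -> ['e', 'c', 'd', 'a']
'd': index 2 in ['e', 'c', 'd', 'a'] -> ['d', 'e', 'c', 'a']
'a': index 3 in ['d', 'e', 'c', 'a'] -> ['a', 'd', 'e', 'c']
'd': index 1 in ['a', 'd', 'e', 'c'] -> ['d', 'a', 'e', 'c']
'e': index 2 in ['d', 'a', 'e', 'c'] -> ['e', 'd', 'a', 'c']
'c': index 3 in ['e', 'd', 'a', 'c'] -> ['c', 'e', 'd', 'a']
'e': index 1 in ['c', 'e', 'd', 'a'] -> ['e', 'c', 'd', 'a']
'a': index 3 in ['e', 'c', 'd', 'a'] -> ['a', 'e', 'c', 'd']
'a': index 0 in ['a', 'e', 'c', 'd'] -> ['a', 'e', 'c', 'd']


Output: [2, 2, 3, 2, 3, 1, 2, 3, 1, 3, 0]


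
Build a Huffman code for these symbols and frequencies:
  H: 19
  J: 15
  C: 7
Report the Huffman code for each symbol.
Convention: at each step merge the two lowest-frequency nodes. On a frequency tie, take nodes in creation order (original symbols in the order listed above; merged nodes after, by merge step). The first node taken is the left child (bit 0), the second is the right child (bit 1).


Huffman tree construction:
Step 1: Merge C(7) + J(15) = 22
Step 2: Merge H(19) + (C+J)(22) = 41
Read each symbol's code off the tree from the root (left child = 0, right child = 1).

Codes:
  H: 0 (length 1)
  J: 11 (length 2)
  C: 10 (length 2)
Average code length: 63/41 = 1.5366 bits/symbol


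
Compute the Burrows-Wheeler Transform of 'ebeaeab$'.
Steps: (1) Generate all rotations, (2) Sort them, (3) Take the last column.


Rotations (sorted):
  0: $ebeaeab -> last char: b
  1: ab$ebeae -> last char: e
  2: aeab$ebe -> last char: e
  3: b$ebeaea -> last char: a
  4: beaeab$e -> last char: e
  5: eab$ebea -> last char: a
  6: eaeab$eb -> last char: b
  7: ebeaeab$ -> last char: $


BWT = beeaeab$


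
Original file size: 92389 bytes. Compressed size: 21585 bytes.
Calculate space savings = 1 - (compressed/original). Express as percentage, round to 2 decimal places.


ratio = compressed/original = 21585/92389 = 0.233632
savings = 1 - ratio = 1 - 0.233632 = 0.766368
as a percentage: 0.766368 * 100 = 76.64%

Space savings = 1 - 21585/92389 = 76.64%


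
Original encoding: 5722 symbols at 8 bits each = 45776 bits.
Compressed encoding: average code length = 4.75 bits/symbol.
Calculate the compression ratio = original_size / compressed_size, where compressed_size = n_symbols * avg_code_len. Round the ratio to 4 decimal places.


original_size = n_symbols * orig_bits = 5722 * 8 = 45776 bits
compressed_size = n_symbols * avg_code_len = 5722 * 4.75 = 27179.5 bits
ratio = original_size / compressed_size = 45776 / 27179.5 = 1.6842

Compression ratio = 1.6842


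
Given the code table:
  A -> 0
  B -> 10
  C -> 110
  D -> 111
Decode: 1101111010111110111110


Decoding:
110 -> C
111 -> D
10 -> B
10 -> B
111 -> D
110 -> C
111 -> D
110 -> C


Result: CDBBDCDC


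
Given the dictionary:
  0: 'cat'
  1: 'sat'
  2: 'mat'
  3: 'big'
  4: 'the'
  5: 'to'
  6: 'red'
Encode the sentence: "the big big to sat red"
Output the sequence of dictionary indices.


Look up each word in the dictionary:
  'the' -> 4
  'big' -> 3
  'big' -> 3
  'to' -> 5
  'sat' -> 1
  'red' -> 6

Encoded: [4, 3, 3, 5, 1, 6]


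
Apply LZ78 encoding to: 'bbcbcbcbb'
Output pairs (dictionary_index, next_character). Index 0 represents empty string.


LZ78 encoding steps:
Dictionary: {0: ''}
Step 1: w='' (idx 0), next='b' -> output (0, 'b'), add 'b' as idx 1
Step 2: w='b' (idx 1), next='c' -> output (1, 'c'), add 'bc' as idx 2
Step 3: w='bc' (idx 2), next='b' -> output (2, 'b'), add 'bcb' as idx 3
Step 4: w='' (idx 0), next='c' -> output (0, 'c'), add 'c' as idx 4
Step 5: w='b' (idx 1), next='b' -> output (1, 'b'), add 'bb' as idx 5


Encoded: [(0, 'b'), (1, 'c'), (2, 'b'), (0, 'c'), (1, 'b')]


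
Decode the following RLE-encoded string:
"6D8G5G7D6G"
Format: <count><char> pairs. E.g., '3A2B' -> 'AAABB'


Expanding each <count><char> pair:
  6D -> 'DDDDDD'
  8G -> 'GGGGGGGG'
  5G -> 'GGGGG'
  7D -> 'DDDDDDD'
  6G -> 'GGGGGG'

Decoded = DDDDDDGGGGGGGGGGGGGDDDDDDDGGGGGG


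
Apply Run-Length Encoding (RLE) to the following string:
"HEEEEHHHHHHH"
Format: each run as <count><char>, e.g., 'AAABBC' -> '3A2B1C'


Scanning runs left to right:
  i=0: run of 'H' x 1 -> '1H'
  i=1: run of 'E' x 4 -> '4E'
  i=5: run of 'H' x 7 -> '7H'

RLE = 1H4E7H


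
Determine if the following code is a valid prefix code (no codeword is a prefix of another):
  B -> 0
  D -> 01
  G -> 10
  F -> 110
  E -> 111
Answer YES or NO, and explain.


Checking each pair (does one codeword prefix another?):
  B='0' vs D='01': prefix -- VIOLATION

NO -- this is NOT a valid prefix code. B (0) is a prefix of D (01).


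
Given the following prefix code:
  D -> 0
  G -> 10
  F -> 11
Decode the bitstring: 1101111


Decoding step by step:
Bits 11 -> F
Bits 0 -> D
Bits 11 -> F
Bits 11 -> F


Decoded message: FDFF


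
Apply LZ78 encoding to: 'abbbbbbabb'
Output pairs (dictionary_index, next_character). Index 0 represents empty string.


LZ78 encoding steps:
Dictionary: {0: ''}
Step 1: w='' (idx 0), next='a' -> output (0, 'a'), add 'a' as idx 1
Step 2: w='' (idx 0), next='b' -> output (0, 'b'), add 'b' as idx 2
Step 3: w='b' (idx 2), next='b' -> output (2, 'b'), add 'bb' as idx 3
Step 4: w='bb' (idx 3), next='b' -> output (3, 'b'), add 'bbb' as idx 4
Step 5: w='a' (idx 1), next='b' -> output (1, 'b'), add 'ab' as idx 5
Step 6: w='b' (idx 2), end of input -> output (2, '')


Encoded: [(0, 'a'), (0, 'b'), (2, 'b'), (3, 'b'), (1, 'b'), (2, '')]


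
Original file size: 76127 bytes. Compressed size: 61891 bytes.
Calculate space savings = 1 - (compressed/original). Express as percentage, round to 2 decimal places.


ratio = compressed/original = 61891/76127 = 0.812997
savings = 1 - ratio = 1 - 0.812997 = 0.187003
as a percentage: 0.187003 * 100 = 18.7%

Space savings = 1 - 61891/76127 = 18.7%


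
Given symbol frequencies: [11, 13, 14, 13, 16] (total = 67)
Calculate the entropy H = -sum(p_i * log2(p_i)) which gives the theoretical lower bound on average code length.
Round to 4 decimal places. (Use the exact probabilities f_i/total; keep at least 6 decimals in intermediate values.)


Per-symbol terms -p_i * log2(p_i) with p_i = f_i/67:
  p = 11/67 = 0.164179: log2(p) = -2.606658, -p*log2(p) = 0.427959
  p = 13/67 = 0.194030: log2(p) = -2.365649, -p*log2(p) = 0.459007
  p = 14/67 = 0.208955: log2(p) = -2.258734, -p*log2(p) = 0.471974
  p = 13/67 = 0.194030: log2(p) = -2.365649, -p*log2(p) = 0.459007
  p = 16/67 = 0.238806: log2(p) = -2.066089, -p*log2(p) = 0.493394
H = 0.427959 + 0.459007 + 0.471974 + 0.459007 + 0.493394 = 2.311341

H = 2.3113 bits/symbol


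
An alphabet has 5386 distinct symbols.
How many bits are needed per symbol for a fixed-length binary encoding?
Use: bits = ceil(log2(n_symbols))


log2(5386) = 12.395
Bracket: 2^12 = 4096 < 5386 <= 2^13 = 8192
So ceil(log2(5386)) = 13

bits = ceil(log2(5386)) = ceil(12.395) = 13 bits


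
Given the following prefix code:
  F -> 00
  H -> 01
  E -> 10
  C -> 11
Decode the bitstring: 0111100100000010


Decoding step by step:
Bits 01 -> H
Bits 11 -> C
Bits 10 -> E
Bits 01 -> H
Bits 00 -> F
Bits 00 -> F
Bits 00 -> F
Bits 10 -> E


Decoded message: HCEHFFFE


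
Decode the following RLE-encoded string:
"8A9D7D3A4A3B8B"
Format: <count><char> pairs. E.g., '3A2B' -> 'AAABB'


Expanding each <count><char> pair:
  8A -> 'AAAAAAAA'
  9D -> 'DDDDDDDDD'
  7D -> 'DDDDDDD'
  3A -> 'AAA'
  4A -> 'AAAA'
  3B -> 'BBB'
  8B -> 'BBBBBBBB'

Decoded = AAAAAAAADDDDDDDDDDDDDDDDAAAAAAABBBBBBBBBBB


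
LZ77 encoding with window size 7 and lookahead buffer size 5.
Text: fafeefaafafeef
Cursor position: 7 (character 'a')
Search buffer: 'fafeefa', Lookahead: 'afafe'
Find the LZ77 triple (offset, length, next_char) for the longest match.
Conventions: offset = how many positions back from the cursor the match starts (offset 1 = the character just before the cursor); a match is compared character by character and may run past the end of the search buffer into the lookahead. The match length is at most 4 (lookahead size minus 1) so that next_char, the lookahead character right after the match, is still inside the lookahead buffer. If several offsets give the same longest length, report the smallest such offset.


Try each offset into the search buffer:
  offset=1 (pos 6, char 'a'): match length 1
  offset=2 (pos 5, char 'f'): match length 0
  offset=3 (pos 4, char 'e'): match length 0
  offset=4 (pos 3, char 'e'): match length 0
  offset=5 (pos 2, char 'f'): match length 0
  offset=6 (pos 1, char 'a'): match length 2
  offset=7 (pos 0, char 'f'): match length 0
Longest match has length 2 at offset 6.
next_char = character at position 7 + 2 = 9 -> 'a'

Best match: offset=6, length=2 (matching 'af' starting at position 1)
LZ77 triple: (6, 2, 'a')


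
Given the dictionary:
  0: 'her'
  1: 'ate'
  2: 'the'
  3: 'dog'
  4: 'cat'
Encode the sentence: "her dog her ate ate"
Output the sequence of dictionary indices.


Look up each word in the dictionary:
  'her' -> 0
  'dog' -> 3
  'her' -> 0
  'ate' -> 1
  'ate' -> 1

Encoded: [0, 3, 0, 1, 1]


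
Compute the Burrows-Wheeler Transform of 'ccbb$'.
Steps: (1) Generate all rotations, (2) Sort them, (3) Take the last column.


Rotations (sorted):
  0: $ccbb -> last char: b
  1: b$ccb -> last char: b
  2: bb$cc -> last char: c
  3: cbb$c -> last char: c
  4: ccbb$ -> last char: $


BWT = bbcc$


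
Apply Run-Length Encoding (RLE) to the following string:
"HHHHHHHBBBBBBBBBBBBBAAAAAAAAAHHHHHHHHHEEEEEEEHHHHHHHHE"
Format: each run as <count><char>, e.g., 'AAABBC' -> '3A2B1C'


Scanning runs left to right:
  i=0: run of 'H' x 7 -> '7H'
  i=7: run of 'B' x 13 -> '13B'
  i=20: run of 'A' x 9 -> '9A'
  i=29: run of 'H' x 9 -> '9H'
  i=38: run of 'E' x 7 -> '7E'
  i=45: run of 'H' x 8 -> '8H'
  i=53: run of 'E' x 1 -> '1E'

RLE = 7H13B9A9H7E8H1E


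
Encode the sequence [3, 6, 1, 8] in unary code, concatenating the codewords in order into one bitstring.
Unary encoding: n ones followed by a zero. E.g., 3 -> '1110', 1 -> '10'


Encode each number as n ones followed by a terminating 0:
  3 -> 1110 (4 bits)
  6 -> 1111110 (7 bits)
  1 -> 10 (2 bits)
  8 -> 111111110 (9 bits)
Total length = 4 + 7 + 2 + 9 = 22 bits.

Unary([3, 6, 1, 8]) = 1110111111010111111110 (22 bits)


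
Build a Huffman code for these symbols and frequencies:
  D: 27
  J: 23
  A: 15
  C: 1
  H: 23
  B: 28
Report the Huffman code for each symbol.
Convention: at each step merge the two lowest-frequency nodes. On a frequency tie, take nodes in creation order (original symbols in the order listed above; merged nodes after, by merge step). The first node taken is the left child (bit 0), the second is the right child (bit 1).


Huffman tree construction:
Step 1: Merge C(1) + A(15) = 16
Step 2: Merge (C+A)(16) + J(23) = 39
Step 3: Merge H(23) + D(27) = 50
Step 4: Merge B(28) + ((C+A)+J)(39) = 67
Step 5: Merge (H+D)(50) + (B+((C+A)+J))(67) = 117
Read each symbol's code off the tree from the root (left child = 0, right child = 1).

Codes:
  D: 01 (length 2)
  J: 111 (length 3)
  A: 1101 (length 4)
  C: 1100 (length 4)
  H: 00 (length 2)
  B: 10 (length 2)
Average code length: 289/117 = 2.4701 bits/symbol


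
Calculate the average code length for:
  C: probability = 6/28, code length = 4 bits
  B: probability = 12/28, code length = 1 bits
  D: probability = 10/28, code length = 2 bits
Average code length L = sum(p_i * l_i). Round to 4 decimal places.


Weighted contributions p_i * l_i:
  C: (6/28) * 4 = 24/28
  B: (12/28) * 1 = 12/28
  D: (10/28) * 2 = 20/28
Sum = (24 + 12 + 20)/28 = 56/28

L = 56/28 = 2.0000 bits/symbol


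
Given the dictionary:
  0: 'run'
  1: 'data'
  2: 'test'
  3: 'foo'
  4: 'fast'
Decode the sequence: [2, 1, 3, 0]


Look up each index in the dictionary:
  2 -> 'test'
  1 -> 'data'
  3 -> 'foo'
  0 -> 'run'

Decoded: "test data foo run"


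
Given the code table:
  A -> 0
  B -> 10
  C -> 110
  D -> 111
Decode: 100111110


Decoding:
10 -> B
0 -> A
111 -> D
110 -> C


Result: BADC


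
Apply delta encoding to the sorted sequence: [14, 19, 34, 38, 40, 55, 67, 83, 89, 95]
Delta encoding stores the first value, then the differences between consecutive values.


First value: 14
Deltas:
  19 - 14 = 5
  34 - 19 = 15
  38 - 34 = 4
  40 - 38 = 2
  55 - 40 = 15
  67 - 55 = 12
  83 - 67 = 16
  89 - 83 = 6
  95 - 89 = 6


Delta encoded: [14, 5, 15, 4, 2, 15, 12, 16, 6, 6]


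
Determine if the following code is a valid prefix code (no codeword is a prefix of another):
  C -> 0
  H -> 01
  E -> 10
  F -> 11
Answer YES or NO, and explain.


Checking each pair (does one codeword prefix another?):
  C='0' vs H='01': prefix -- VIOLATION

NO -- this is NOT a valid prefix code. C (0) is a prefix of H (01).


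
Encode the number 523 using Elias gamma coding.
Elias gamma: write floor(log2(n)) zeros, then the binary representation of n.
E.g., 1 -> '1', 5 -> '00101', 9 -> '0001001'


num_bits = floor(log2(523)) + 1 = 10
leading_zeros = num_bits - 1 = 9
binary(523) = 1000001011

Elias gamma(523) = '000000000' + '1000001011' = 0000000001000001011 (19 bits)


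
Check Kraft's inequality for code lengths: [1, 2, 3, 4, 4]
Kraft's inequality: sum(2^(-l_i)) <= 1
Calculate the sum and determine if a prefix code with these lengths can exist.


Sum = 2^(-1) + 2^(-2) + 2^(-3) + 2^(-4) + 2^(-4)
    = 0.5 + 0.25 + 0.125 + 0.0625 + 0.0625
    = 16/16 = 1.0
Since 1.0 <= 1, Kraft's inequality IS satisfied.
A prefix code with these lengths CAN exist.

Kraft sum = 1.0. Satisfied.


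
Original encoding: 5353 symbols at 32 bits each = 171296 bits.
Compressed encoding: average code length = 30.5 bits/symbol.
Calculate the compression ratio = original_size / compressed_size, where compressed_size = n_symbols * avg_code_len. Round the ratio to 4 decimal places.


original_size = n_symbols * orig_bits = 5353 * 32 = 171296 bits
compressed_size = n_symbols * avg_code_len = 5353 * 30.5 = 163266.5 bits
ratio = original_size / compressed_size = 171296 / 163266.5 = 1.0492

Compression ratio = 1.0492


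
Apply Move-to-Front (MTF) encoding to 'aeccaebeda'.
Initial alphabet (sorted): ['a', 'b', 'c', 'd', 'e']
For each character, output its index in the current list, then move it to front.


MTF encoding:
'a': index 0 in ['a', 'b', 'c', 'd', 'e'] -> ['a', 'b', 'c', 'd', 'e']
'e': index 4 in ['a', 'b', 'c', 'd', 'e'] -> ['e', 'a', 'b', 'c', 'd']
'c': index 3 in ['e', 'a', 'b', 'c', 'd'] -> ['c', 'e', 'a', 'b', 'd']
'c': index 0 in ['c', 'e', 'a', 'b', 'd'] -> ['c', 'e', 'a', 'b', 'd']
'a': index 2 in ['c', 'e', 'a', 'b', 'd'] -> ['a', 'c', 'e', 'b', 'd']
'e': index 2 in ['a', 'c', 'e', 'b', 'd'] -> ['e', 'a', 'c', 'b', 'd']
'b': index 3 in ['e', 'a', 'c', 'b', 'd'] -> ['b', 'e', 'a', 'c', 'd']
'e': index 1 in ['b', 'e', 'a', 'c', 'd'] -> ['e', 'b', 'a', 'c', 'd']
'd': index 4 in ['e', 'b', 'a', 'c', 'd'] -> ['d', 'e', 'b', 'a', 'c']
'a': index 3 in ['d', 'e', 'b', 'a', 'c'] -> ['a', 'd', 'e', 'b', 'c']


Output: [0, 4, 3, 0, 2, 2, 3, 1, 4, 3]


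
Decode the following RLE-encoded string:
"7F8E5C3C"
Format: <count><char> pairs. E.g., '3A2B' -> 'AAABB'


Expanding each <count><char> pair:
  7F -> 'FFFFFFF'
  8E -> 'EEEEEEEE'
  5C -> 'CCCCC'
  3C -> 'CCC'

Decoded = FFFFFFFEEEEEEEECCCCCCCC


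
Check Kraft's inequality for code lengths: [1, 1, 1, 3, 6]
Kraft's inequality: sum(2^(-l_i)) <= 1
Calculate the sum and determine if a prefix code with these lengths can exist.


Sum = 2^(-1) + 2^(-1) + 2^(-1) + 2^(-3) + 2^(-6)
    = 0.5 + 0.5 + 0.5 + 0.125 + 0.015625
    = 105/64 = 1.640625
Since 1.640625 > 1, Kraft's inequality is NOT satisfied.
A prefix code with these lengths CANNOT exist.

Kraft sum = 1.640625. Not satisfied.


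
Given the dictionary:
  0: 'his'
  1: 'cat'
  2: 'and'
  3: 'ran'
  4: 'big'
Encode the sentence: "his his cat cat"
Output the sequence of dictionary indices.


Look up each word in the dictionary:
  'his' -> 0
  'his' -> 0
  'cat' -> 1
  'cat' -> 1

Encoded: [0, 0, 1, 1]
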